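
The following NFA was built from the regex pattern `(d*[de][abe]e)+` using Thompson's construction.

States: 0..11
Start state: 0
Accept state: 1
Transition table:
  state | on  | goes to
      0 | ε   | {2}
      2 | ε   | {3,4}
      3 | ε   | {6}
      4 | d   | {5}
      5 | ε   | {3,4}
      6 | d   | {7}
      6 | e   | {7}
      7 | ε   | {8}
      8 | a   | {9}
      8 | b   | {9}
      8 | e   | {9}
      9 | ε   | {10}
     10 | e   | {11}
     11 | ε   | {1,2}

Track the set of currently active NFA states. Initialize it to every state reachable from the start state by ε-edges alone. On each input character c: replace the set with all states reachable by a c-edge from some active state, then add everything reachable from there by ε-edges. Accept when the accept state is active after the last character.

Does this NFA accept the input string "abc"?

Answer: REJECT

Derivation:
initial (ε-close {0}): {0,2,3,4,6}
'a' @ 1: {}  — dead — no transitions
rest 'bc' ignored (set empty)
final: {}; accept 1 not in set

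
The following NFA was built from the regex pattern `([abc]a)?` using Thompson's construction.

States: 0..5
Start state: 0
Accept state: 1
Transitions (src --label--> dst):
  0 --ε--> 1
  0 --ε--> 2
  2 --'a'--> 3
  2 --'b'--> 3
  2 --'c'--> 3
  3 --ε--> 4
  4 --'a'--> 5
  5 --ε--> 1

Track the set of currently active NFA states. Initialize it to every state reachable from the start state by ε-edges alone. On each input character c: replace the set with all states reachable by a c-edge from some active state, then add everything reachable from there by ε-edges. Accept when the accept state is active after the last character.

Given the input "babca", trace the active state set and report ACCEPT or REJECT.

Answer: REJECT

Derivation:
start: ε-closure({0}) = {0,1,2}
'b' @ 1: {3,4}
'a' @ 2: {1,5}  [accepting]
'b' @ 3: {}  — state set empty
rest 'ca' ignored (set empty)
end set {} — state 1 not in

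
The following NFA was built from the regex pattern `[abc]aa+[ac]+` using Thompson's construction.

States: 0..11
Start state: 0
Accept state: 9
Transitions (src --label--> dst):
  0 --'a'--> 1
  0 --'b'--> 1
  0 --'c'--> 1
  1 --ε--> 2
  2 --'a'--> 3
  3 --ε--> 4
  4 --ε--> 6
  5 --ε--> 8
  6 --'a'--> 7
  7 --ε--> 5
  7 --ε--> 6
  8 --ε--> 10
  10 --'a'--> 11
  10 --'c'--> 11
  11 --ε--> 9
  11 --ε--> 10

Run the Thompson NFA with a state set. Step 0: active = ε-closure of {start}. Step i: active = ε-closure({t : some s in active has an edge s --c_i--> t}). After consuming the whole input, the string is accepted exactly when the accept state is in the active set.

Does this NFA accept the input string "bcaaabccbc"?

Answer: REJECT

Steps:
S₀ = ε-closure({0}) = {0}
'b' @ 1: {1,2}
'c' @ 2: {}  — dead — no transitions
rest 'aaabccbc' ignored (set empty)
end set {} — state 9 not in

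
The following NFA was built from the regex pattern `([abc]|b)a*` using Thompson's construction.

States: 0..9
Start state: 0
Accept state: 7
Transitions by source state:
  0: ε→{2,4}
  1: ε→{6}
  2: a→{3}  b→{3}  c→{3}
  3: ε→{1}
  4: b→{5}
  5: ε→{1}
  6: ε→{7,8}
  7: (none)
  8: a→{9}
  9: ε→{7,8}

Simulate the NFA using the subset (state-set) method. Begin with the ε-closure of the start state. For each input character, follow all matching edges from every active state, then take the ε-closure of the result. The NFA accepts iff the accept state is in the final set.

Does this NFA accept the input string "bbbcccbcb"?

Answer: REJECT

Trace:
initial (ε-close {0}): {0,2,4}
'b' @ 1: {1,3,5,6,7,8}  [accepting]
'b' @ 2: {}  — no active states
rest 'bcccbcb' ignored (set empty)
final: {}; accept 7 not in set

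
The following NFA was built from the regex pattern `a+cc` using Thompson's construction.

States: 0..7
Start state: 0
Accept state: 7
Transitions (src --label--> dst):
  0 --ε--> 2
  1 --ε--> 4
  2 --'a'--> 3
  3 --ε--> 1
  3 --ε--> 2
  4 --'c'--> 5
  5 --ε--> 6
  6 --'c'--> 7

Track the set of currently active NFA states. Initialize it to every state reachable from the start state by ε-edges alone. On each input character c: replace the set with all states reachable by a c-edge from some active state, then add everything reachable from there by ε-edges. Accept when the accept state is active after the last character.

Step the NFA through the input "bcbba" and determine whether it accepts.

initial (ε-close {0}): {0,2}
'b' @ 1: {}  — dead — no transitions
rest 'cbba' ignored (set empty)
after full input: {}  (accept=7 not in)

Answer: REJECT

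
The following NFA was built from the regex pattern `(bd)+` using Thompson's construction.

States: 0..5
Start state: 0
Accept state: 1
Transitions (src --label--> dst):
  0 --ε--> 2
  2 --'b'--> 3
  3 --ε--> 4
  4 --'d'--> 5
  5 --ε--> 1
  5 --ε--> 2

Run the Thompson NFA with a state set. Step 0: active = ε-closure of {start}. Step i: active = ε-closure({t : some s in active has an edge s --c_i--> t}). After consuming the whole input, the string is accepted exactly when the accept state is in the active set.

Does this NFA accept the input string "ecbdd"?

start: ε-closure({0}) = {0,2}
'e' @ 1: {}  — no active states
rest 'cbdd' ignored (set empty)
after full input: {}  (accept=1 not in)

Answer: REJECT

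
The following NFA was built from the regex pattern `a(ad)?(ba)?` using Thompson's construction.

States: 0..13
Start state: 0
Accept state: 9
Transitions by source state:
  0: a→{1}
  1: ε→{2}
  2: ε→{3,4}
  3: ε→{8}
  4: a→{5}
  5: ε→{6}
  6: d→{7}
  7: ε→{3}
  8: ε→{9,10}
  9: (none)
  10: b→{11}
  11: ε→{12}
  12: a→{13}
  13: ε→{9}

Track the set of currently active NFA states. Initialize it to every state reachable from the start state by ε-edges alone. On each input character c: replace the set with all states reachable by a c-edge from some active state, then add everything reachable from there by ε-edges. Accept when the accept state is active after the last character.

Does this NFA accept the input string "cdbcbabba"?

Answer: REJECT

Steps:
initial (ε-close {0}): {0}
'c' @ 1: {}  — no active states
rest 'dbcbabba' ignored (set empty)
final: {}; accept 9 not in set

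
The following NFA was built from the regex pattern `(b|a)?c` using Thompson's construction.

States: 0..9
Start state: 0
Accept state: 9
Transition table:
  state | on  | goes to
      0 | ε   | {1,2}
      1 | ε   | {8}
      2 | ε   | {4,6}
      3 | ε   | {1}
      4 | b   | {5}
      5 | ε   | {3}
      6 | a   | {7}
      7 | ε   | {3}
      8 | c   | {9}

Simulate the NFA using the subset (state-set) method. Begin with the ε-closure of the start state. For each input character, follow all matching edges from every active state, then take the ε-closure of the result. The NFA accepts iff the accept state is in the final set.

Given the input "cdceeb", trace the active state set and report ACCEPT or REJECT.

start: ε-closure({0}) = {0,1,2,4,6,8}
'c' @ 1: {9}  [accepting]
'd' @ 2: {}  — no active states
rest 'ceeb' ignored (set empty)
end set {} — state 9 not in

Answer: REJECT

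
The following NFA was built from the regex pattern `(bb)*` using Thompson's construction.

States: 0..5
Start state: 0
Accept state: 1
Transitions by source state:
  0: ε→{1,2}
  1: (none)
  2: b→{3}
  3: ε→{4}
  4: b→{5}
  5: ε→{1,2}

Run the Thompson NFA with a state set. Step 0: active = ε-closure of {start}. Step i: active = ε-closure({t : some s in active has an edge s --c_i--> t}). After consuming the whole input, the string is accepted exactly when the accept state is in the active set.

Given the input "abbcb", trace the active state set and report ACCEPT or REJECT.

start: ε-closure({0}) = {0,1,2}
'a' @ 1: {}  — no active states
rest 'bbcb' ignored (set empty)
after full input: {}  (accept=1 not in)

Answer: REJECT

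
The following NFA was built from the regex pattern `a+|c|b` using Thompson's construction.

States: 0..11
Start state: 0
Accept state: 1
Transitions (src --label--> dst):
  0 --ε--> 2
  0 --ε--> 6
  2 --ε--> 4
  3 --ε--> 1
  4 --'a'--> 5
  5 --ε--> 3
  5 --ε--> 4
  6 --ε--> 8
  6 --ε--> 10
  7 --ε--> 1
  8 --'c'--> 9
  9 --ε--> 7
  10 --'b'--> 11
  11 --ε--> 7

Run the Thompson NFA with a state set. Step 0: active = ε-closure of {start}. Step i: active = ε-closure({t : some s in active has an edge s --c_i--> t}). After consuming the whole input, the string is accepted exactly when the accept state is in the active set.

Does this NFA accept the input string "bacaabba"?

Answer: REJECT

Trace:
start: ε-closure({0}) = {0,2,4,6,8,10}
'b' @ 1: {1,7,11}  ✓accept
'a' @ 2: {}  — no active states
rest 'caabba' ignored (set empty)
after full input: {}  (accept=1 not in)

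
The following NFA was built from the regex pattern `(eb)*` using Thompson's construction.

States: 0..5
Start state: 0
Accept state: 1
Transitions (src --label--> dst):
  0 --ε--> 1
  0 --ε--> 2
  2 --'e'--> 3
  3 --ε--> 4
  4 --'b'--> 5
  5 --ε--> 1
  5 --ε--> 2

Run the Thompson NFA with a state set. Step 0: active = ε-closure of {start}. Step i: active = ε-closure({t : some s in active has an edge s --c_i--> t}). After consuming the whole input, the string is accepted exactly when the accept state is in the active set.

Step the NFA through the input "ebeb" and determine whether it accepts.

Answer: ACCEPT

Derivation:
initial (ε-close {0}): {0,1,2}
'e' @ 1: {3,4}
'b' @ 2: {1,2,5}  ✓accept
'e' @ 3: {3,4}
'b' @ 4: {1,2,5}  ✓accept
after full input: {1,2,5}  (accept=1 in)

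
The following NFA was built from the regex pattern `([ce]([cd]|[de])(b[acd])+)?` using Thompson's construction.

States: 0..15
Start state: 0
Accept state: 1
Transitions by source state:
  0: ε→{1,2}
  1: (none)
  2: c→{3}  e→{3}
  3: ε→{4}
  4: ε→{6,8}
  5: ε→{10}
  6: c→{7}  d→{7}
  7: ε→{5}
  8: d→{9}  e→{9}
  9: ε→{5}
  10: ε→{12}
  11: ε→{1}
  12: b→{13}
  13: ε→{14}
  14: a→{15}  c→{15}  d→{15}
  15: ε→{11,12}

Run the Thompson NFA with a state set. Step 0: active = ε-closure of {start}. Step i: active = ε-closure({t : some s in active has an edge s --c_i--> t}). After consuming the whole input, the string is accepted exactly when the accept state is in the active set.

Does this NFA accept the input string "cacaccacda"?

Answer: REJECT

Steps:
start: ε-closure({0}) = {0,1,2}
'c' @ 1: {3,4,6,8}
'a' @ 2: {}  — dead — no transitions
rest 'caccacda' ignored (set empty)
final: {}; accept 1 not in set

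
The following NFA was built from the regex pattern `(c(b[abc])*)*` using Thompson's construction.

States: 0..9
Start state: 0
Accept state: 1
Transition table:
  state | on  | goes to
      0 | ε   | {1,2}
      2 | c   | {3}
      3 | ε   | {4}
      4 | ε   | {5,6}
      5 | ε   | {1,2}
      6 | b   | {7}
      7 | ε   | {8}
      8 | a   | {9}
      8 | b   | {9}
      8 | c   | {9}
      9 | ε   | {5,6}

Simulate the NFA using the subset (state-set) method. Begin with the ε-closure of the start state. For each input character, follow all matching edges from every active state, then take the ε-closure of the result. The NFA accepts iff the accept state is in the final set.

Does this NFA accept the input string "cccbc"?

Answer: ACCEPT

Trace:
start: ε-closure({0}) = {0,1,2}
'c' @ 1: {1,2,3,4,5,6}  ✓accept
'c' @ 2: {1,2,3,4,5,6}  ✓accept
'c' @ 3: {1,2,3,4,5,6}  ✓accept
'b' @ 4: {7,8}
'c' @ 5: {1,2,5,6,9}  ✓accept
final: {1,2,5,6,9}; accept 1 in set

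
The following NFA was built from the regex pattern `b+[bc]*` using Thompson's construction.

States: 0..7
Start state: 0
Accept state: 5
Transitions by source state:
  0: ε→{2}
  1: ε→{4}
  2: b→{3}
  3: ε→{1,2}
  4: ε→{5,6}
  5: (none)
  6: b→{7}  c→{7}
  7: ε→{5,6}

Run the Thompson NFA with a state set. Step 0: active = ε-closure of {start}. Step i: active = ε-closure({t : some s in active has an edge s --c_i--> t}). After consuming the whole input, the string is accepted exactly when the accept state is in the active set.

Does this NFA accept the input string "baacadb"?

start: ε-closure({0}) = {0,2}
'b' @ 1: {1,2,3,4,5,6}  [accepting]
'a' @ 2: {}  — no active states
rest 'acadb' ignored (set empty)
final: {}; accept 5 not in set

Answer: REJECT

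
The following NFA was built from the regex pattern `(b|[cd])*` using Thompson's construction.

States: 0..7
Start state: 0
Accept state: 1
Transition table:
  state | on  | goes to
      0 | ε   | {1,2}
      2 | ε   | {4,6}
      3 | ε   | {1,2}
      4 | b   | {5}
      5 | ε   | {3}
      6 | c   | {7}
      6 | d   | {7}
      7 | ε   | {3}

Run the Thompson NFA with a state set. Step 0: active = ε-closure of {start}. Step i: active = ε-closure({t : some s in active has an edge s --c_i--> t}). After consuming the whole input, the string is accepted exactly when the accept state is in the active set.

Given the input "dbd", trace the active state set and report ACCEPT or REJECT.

start: ε-closure({0}) = {0,1,2,4,6}
'd' @ 1: {1,2,3,4,6,7}  (accept∈set)
'b' @ 2: {1,2,3,4,5,6}  (accept∈set)
'd' @ 3: {1,2,3,4,6,7}  (accept∈set)
final: {1,2,3,4,6,7}; accept 1 in set

Answer: ACCEPT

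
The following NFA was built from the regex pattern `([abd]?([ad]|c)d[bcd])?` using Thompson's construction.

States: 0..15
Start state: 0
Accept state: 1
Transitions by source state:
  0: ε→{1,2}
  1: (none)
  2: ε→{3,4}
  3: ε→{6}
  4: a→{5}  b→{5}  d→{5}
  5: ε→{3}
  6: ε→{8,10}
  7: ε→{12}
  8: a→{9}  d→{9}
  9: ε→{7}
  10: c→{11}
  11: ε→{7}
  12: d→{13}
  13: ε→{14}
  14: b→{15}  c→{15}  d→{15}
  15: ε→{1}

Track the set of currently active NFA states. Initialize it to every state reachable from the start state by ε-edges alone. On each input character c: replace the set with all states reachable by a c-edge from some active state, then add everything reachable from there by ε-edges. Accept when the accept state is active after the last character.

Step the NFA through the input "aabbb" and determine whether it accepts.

Answer: REJECT

Derivation:
initial (ε-close {0}): {0,1,2,3,4,6,8,10}
'a' @ 1: {3,5,6,7,8,9,10,12}
'a' @ 2: {7,9,12}
'b' @ 3: {}  — no active states
rest 'bb' ignored (set empty)
final: {}; accept 1 not in set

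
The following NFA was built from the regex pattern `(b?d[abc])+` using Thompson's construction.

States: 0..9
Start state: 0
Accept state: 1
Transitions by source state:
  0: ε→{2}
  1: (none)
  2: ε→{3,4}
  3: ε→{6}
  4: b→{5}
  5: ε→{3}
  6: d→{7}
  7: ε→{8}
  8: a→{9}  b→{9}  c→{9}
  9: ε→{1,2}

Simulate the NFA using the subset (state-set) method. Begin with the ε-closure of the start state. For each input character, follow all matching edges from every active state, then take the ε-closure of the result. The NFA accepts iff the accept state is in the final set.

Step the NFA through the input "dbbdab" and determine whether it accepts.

initial (ε-close {0}): {0,2,3,4,6}
'd' @ 1: {7,8}
'b' @ 2: {1,2,3,4,6,9}  ✓accept
'b' @ 3: {3,5,6}
'd' @ 4: {7,8}
'a' @ 5: {1,2,3,4,6,9}  ✓accept
'b' @ 6: {3,5,6}
final: {3,5,6}; accept 1 not in set

Answer: REJECT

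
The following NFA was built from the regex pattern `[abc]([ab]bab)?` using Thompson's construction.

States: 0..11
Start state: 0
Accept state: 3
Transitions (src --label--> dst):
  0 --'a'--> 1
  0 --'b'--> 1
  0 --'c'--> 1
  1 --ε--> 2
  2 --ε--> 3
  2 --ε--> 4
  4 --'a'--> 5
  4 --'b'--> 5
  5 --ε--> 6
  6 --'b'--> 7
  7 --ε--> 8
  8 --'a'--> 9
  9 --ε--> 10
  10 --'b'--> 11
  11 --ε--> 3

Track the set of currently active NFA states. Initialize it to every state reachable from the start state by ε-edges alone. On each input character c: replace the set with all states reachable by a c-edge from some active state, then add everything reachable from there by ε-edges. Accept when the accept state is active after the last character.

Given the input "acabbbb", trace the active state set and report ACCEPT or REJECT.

Answer: REJECT

Trace:
start: ε-closure({0}) = {0}
'a' @ 1: {1,2,3,4}  (accept∈set)
'c' @ 2: {}  — state set empty
rest 'abbbb' ignored (set empty)
final: {}; accept 3 not in set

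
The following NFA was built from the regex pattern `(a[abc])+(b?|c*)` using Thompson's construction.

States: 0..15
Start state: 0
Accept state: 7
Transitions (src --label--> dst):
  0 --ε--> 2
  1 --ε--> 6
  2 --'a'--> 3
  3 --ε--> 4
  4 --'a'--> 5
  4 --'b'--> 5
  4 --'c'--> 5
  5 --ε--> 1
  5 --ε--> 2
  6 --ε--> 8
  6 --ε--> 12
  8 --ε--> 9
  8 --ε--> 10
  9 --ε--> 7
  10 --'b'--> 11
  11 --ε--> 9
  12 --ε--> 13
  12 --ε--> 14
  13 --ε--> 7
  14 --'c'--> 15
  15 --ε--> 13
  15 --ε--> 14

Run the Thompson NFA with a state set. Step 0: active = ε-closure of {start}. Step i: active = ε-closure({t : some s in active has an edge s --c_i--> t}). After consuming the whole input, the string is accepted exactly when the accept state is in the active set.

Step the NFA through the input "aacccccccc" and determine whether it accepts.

Answer: ACCEPT

Derivation:
start: ε-closure({0}) = {0,2}
'a' @ 1: {3,4}
'a' @ 2: {1,2,5,6,7,8,9,10,12,13,14}  [accepting]
'c' @ 3: {7,13,14,15}  [accepting]
'c' @ 4: {7,13,14,15}  [accepting]
'c' @ 5: {7,13,14,15}  [accepting]
'c' @ 6: {7,13,14,15}  [accepting]
'c' @ 7: {7,13,14,15}  [accepting]
'c' @ 8: {7,13,14,15}  [accepting]
'c' @ 9: {7,13,14,15}  [accepting]
'c' @ 10: {7,13,14,15}  [accepting]
after full input: {7,13,14,15}  (accept=7 in)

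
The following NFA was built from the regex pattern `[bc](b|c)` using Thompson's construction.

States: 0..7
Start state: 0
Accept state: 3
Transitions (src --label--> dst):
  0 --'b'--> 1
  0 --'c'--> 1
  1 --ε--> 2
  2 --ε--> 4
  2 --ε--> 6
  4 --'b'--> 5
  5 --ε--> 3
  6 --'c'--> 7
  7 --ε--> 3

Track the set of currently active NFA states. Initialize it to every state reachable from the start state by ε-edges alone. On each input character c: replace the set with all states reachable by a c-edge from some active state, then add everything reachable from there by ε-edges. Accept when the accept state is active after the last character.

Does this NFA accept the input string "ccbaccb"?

initial (ε-close {0}): {0}
'c' @ 1: {1,2,4,6}
'c' @ 2: {3,7}  [accepting]
'b' @ 3: {}  — no active states
rest 'accb' ignored (set empty)
end set {} — state 3 not in

Answer: REJECT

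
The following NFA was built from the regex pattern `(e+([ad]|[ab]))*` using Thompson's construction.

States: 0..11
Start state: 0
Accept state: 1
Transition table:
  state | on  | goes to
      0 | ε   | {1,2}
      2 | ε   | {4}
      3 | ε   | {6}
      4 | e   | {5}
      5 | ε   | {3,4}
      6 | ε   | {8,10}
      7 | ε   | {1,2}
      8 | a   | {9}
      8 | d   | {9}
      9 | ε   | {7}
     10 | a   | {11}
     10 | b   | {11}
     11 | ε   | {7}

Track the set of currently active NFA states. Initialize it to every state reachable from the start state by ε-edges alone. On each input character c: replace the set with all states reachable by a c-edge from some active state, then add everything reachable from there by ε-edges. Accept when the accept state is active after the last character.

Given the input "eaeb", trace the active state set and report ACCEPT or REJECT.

Answer: ACCEPT

Steps:
start: ε-closure({0}) = {0,1,2,4}
'e' @ 1: {3,4,5,6,8,10}
'a' @ 2: {1,2,4,7,9,11}  ✓accept
'e' @ 3: {3,4,5,6,8,10}
'b' @ 4: {1,2,4,7,11}  ✓accept
final: {1,2,4,7,11}; accept 1 in set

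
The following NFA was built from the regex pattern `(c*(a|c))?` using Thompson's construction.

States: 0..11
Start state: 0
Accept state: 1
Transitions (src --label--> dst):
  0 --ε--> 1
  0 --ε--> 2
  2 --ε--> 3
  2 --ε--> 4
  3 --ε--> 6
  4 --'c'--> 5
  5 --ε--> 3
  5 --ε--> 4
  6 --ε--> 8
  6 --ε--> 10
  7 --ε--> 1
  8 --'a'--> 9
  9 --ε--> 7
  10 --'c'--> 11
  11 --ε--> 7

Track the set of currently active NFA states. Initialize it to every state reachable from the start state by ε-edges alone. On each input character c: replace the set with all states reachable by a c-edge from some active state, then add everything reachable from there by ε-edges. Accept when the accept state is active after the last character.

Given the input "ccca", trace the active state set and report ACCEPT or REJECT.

Answer: ACCEPT

Trace:
S₀ = ε-closure({0}) = {0,1,2,3,4,6,8,10}
'c' @ 1: {1,3,4,5,6,7,8,10,11}  (accept∈set)
'c' @ 2: {1,3,4,5,6,7,8,10,11}  (accept∈set)
'c' @ 3: {1,3,4,5,6,7,8,10,11}  (accept∈set)
'a' @ 4: {1,7,9}  (accept∈set)
after full input: {1,7,9}  (accept=1 in)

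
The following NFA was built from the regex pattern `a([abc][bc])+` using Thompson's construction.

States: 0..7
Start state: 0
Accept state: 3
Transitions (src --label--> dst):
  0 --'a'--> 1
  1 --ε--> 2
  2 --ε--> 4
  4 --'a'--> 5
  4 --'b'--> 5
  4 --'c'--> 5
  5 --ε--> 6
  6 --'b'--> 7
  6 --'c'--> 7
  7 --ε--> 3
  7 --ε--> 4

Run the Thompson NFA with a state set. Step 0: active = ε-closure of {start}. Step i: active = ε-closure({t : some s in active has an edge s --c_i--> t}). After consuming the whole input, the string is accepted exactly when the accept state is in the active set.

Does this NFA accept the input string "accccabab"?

S₀ = ε-closure({0}) = {0}
'a' @ 1: {1,2,4}
'c' @ 2: {5,6}
'c' @ 3: {3,4,7}  (accept∈set)
'c' @ 4: {5,6}
'c' @ 5: {3,4,7}  (accept∈set)
'a' @ 6: {5,6}
'b' @ 7: {3,4,7}  (accept∈set)
'a' @ 8: {5,6}
'b' @ 9: {3,4,7}  (accept∈set)
after full input: {3,4,7}  (accept=3 in)

Answer: ACCEPT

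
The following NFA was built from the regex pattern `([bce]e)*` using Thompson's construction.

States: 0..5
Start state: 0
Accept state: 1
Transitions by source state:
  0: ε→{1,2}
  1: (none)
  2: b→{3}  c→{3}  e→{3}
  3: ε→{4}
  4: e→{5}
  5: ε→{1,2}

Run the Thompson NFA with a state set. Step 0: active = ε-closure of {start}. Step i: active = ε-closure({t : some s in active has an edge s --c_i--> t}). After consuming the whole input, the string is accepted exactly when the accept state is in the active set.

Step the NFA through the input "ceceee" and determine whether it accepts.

Answer: ACCEPT

Trace:
initial (ε-close {0}): {0,1,2}
'c' @ 1: {3,4}
'e' @ 2: {1,2,5}  (accept∈set)
'c' @ 3: {3,4}
'e' @ 4: {1,2,5}  (accept∈set)
'e' @ 5: {3,4}
'e' @ 6: {1,2,5}  (accept∈set)
end set {1,2,5} — state 1 in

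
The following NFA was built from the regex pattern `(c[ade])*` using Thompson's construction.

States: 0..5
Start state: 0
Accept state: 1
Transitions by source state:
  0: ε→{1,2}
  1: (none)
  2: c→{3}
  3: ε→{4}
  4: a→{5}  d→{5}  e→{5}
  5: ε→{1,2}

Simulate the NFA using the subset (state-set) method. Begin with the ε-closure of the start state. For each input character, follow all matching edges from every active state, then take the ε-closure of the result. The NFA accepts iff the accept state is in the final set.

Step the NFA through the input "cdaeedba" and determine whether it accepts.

Answer: REJECT

Derivation:
start: ε-closure({0}) = {0,1,2}
'c' @ 1: {3,4}
'd' @ 2: {1,2,5}  ✓accept
'a' @ 3: {}  — no active states
rest 'eedba' ignored (set empty)
after full input: {}  (accept=1 not in)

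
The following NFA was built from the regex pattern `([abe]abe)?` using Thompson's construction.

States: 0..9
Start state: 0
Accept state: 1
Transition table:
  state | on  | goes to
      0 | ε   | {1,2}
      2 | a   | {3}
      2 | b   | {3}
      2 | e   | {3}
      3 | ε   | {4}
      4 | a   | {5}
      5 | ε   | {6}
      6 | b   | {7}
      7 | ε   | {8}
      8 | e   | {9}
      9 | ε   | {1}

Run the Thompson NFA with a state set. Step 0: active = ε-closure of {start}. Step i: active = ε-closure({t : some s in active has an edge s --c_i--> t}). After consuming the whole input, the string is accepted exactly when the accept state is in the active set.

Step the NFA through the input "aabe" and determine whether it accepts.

Answer: ACCEPT

Derivation:
S₀ = ε-closure({0}) = {0,1,2}
'a' @ 1: {3,4}
'a' @ 2: {5,6}
'b' @ 3: {7,8}
'e' @ 4: {1,9}  [accepting]
final: {1,9}; accept 1 in set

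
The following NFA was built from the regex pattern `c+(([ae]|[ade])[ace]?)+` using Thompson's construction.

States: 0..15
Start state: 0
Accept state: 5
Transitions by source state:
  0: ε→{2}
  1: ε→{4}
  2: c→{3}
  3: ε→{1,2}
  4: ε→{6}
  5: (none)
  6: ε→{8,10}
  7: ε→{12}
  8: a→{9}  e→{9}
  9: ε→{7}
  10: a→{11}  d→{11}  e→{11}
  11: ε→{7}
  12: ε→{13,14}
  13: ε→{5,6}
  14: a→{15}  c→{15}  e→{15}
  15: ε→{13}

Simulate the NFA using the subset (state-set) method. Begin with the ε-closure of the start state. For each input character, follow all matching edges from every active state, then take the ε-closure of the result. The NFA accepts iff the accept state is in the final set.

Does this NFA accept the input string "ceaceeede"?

Answer: ACCEPT

Steps:
S₀ = ε-closure({0}) = {0,2}
'c' @ 1: {1,2,3,4,6,8,10}
'e' @ 2: {5,6,7,8,9,10,11,12,13,14}  (accept∈set)
'a' @ 3: {5,6,7,8,9,10,11,12,13,14,15}  (accept∈set)
'c' @ 4: {5,6,8,10,13,15}  (accept∈set)
'e' @ 5: {5,6,7,8,9,10,11,12,13,14}  (accept∈set)
'e' @ 6: {5,6,7,8,9,10,11,12,13,14,15}  (accept∈set)
'e' @ 7: {5,6,7,8,9,10,11,12,13,14,15}  (accept∈set)
'd' @ 8: {5,6,7,8,10,11,12,13,14}  (accept∈set)
'e' @ 9: {5,6,7,8,9,10,11,12,13,14,15}  (accept∈set)
end set {5,6,7,8,9,10,11,12,13,14,15} — state 5 in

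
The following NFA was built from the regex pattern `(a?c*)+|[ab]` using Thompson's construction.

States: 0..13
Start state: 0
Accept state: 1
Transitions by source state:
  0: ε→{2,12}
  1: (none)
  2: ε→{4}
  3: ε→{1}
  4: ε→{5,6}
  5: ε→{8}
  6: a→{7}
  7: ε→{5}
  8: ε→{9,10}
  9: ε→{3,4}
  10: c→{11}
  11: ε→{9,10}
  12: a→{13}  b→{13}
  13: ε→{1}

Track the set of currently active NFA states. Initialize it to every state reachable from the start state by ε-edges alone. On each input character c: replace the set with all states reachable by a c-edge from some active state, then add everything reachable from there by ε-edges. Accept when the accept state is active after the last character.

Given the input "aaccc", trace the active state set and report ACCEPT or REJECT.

initial (ε-close {0}): {0,1,2,3,4,5,6,8,9,10,12}
'a' @ 1: {1,3,4,5,6,7,8,9,10,13}  ✓accept
'a' @ 2: {1,3,4,5,6,7,8,9,10}  ✓accept
'c' @ 3: {1,3,4,5,6,8,9,10,11}  ✓accept
'c' @ 4: {1,3,4,5,6,8,9,10,11}  ✓accept
'c' @ 5: {1,3,4,5,6,8,9,10,11}  ✓accept
end set {1,3,4,5,6,8,9,10,11} — state 1 in

Answer: ACCEPT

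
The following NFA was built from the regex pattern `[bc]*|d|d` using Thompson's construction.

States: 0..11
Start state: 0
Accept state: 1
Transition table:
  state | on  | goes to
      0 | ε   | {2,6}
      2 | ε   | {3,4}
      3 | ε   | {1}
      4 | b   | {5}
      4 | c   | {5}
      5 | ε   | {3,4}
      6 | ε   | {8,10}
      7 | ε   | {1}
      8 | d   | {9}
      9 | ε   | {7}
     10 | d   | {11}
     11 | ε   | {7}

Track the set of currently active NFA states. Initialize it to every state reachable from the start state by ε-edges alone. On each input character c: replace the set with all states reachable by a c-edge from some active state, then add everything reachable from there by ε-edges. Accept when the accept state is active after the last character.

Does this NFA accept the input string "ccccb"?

initial (ε-close {0}): {0,1,2,3,4,6,8,10}
'c' @ 1: {1,3,4,5}  [accepting]
'c' @ 2: {1,3,4,5}  [accepting]
'c' @ 3: {1,3,4,5}  [accepting]
'c' @ 4: {1,3,4,5}  [accepting]
'b' @ 5: {1,3,4,5}  [accepting]
end set {1,3,4,5} — state 1 in

Answer: ACCEPT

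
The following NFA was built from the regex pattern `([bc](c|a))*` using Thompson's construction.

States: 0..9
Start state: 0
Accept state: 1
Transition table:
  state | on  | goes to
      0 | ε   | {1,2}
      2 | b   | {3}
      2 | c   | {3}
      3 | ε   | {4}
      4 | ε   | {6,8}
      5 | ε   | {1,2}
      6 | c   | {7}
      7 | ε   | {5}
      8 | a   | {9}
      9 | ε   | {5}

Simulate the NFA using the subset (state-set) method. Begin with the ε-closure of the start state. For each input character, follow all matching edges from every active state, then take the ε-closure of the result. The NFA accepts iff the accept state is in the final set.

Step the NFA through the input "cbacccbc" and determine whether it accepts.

Answer: REJECT

Derivation:
S₀ = ε-closure({0}) = {0,1,2}
'c' @ 1: {3,4,6,8}
'b' @ 2: {}  — dead — no transitions
rest 'acccbc' ignored (set empty)
final: {}; accept 1 not in set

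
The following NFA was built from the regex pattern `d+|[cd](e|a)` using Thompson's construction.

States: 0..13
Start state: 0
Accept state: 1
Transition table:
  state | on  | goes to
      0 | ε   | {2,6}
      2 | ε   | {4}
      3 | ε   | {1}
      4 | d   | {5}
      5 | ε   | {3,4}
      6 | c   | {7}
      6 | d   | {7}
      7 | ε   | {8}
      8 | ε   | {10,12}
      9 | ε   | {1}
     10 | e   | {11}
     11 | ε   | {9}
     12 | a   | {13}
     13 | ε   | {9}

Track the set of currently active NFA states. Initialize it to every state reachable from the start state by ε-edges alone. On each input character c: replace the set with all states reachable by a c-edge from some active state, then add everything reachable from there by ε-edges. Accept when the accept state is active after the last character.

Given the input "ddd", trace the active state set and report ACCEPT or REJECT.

Answer: ACCEPT

Trace:
start: ε-closure({0}) = {0,2,4,6}
'd' @ 1: {1,3,4,5,7,8,10,12}  ✓accept
'd' @ 2: {1,3,4,5}  ✓accept
'd' @ 3: {1,3,4,5}  ✓accept
end set {1,3,4,5} — state 1 in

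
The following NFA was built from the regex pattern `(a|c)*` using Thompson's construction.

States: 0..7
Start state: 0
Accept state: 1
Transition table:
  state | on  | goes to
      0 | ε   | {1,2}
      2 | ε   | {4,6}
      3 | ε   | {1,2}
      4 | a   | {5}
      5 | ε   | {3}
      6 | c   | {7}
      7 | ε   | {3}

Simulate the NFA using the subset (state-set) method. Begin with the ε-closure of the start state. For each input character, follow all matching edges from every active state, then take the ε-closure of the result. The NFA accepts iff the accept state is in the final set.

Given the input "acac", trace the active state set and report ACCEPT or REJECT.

S₀ = ε-closure({0}) = {0,1,2,4,6}
'a' @ 1: {1,2,3,4,5,6}  (accept∈set)
'c' @ 2: {1,2,3,4,6,7}  (accept∈set)
'a' @ 3: {1,2,3,4,5,6}  (accept∈set)
'c' @ 4: {1,2,3,4,6,7}  (accept∈set)
after full input: {1,2,3,4,6,7}  (accept=1 in)

Answer: ACCEPT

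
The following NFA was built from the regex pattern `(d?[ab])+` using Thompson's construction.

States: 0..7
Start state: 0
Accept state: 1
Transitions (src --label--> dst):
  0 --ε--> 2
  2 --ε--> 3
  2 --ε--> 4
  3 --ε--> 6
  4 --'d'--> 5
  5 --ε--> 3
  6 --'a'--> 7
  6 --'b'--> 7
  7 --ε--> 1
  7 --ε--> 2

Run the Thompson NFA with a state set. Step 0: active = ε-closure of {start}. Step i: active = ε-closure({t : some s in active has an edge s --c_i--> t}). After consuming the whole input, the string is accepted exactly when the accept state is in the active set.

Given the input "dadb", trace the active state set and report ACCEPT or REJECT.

start: ε-closure({0}) = {0,2,3,4,6}
'd' @ 1: {3,5,6}
'a' @ 2: {1,2,3,4,6,7}  (accept∈set)
'd' @ 3: {3,5,6}
'b' @ 4: {1,2,3,4,6,7}  (accept∈set)
after full input: {1,2,3,4,6,7}  (accept=1 in)

Answer: ACCEPT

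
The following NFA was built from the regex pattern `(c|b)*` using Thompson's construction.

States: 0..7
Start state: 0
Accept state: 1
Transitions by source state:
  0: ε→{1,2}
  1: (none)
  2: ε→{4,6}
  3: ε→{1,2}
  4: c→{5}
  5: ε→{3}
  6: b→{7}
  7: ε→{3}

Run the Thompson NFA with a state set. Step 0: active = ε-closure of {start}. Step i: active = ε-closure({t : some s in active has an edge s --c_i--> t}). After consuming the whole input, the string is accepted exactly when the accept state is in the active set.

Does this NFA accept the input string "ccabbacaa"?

start: ε-closure({0}) = {0,1,2,4,6}
'c' @ 1: {1,2,3,4,5,6}  ✓accept
'c' @ 2: {1,2,3,4,5,6}  ✓accept
'a' @ 3: {}  — no active states
rest 'bbacaa' ignored (set empty)
final: {}; accept 1 not in set

Answer: REJECT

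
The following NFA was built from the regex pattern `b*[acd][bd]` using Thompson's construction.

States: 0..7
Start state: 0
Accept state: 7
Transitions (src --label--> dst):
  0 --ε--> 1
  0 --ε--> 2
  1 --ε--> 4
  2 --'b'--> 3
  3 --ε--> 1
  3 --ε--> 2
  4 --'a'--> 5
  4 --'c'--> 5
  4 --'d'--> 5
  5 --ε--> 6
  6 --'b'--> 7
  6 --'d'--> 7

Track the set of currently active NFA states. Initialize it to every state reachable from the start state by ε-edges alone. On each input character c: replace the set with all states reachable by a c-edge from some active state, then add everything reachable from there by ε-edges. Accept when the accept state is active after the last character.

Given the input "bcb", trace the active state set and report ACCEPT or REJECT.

initial (ε-close {0}): {0,1,2,4}
'b' @ 1: {1,2,3,4}
'c' @ 2: {5,6}
'b' @ 3: {7}  (accept∈set)
final: {7}; accept 7 in set

Answer: ACCEPT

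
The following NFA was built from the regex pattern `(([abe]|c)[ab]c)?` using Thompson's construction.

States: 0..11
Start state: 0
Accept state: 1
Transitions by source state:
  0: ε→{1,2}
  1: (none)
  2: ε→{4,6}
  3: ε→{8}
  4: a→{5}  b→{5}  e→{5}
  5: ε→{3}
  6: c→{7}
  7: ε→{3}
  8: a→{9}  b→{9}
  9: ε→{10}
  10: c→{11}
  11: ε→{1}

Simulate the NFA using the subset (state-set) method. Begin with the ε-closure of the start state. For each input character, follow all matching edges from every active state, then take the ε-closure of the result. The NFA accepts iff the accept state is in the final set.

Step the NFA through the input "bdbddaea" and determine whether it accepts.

Answer: REJECT

Trace:
initial (ε-close {0}): {0,1,2,4,6}
'b' @ 1: {3,5,8}
'd' @ 2: {}  — dead — no transitions
rest 'bddaea' ignored (set empty)
after full input: {}  (accept=1 not in)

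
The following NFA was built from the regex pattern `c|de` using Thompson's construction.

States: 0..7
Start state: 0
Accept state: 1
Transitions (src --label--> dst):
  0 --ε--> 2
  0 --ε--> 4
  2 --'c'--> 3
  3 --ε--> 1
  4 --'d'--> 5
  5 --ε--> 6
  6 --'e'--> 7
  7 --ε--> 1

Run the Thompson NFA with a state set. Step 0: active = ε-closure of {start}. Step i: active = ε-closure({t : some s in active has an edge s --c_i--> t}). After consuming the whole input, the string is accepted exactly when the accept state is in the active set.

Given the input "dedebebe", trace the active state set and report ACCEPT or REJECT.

Answer: REJECT

Derivation:
start: ε-closure({0}) = {0,2,4}
'd' @ 1: {5,6}
'e' @ 2: {1,7}  (accept∈set)
'd' @ 3: {}  — dead — no transitions
rest 'ebebe' ignored (set empty)
final: {}; accept 1 not in set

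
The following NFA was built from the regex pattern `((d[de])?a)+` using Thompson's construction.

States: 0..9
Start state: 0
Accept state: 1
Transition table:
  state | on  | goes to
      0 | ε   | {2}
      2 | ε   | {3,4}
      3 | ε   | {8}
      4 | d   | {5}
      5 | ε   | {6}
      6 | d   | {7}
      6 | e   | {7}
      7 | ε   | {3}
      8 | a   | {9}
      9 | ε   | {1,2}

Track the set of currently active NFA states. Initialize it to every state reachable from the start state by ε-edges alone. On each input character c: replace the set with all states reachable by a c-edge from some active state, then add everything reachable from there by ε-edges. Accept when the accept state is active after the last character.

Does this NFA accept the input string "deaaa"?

start: ε-closure({0}) = {0,2,3,4,8}
'd' @ 1: {5,6}
'e' @ 2: {3,7,8}
'a' @ 3: {1,2,3,4,8,9}  [accepting]
'a' @ 4: {1,2,3,4,8,9}  [accepting]
'a' @ 5: {1,2,3,4,8,9}  [accepting]
end set {1,2,3,4,8,9} — state 1 in

Answer: ACCEPT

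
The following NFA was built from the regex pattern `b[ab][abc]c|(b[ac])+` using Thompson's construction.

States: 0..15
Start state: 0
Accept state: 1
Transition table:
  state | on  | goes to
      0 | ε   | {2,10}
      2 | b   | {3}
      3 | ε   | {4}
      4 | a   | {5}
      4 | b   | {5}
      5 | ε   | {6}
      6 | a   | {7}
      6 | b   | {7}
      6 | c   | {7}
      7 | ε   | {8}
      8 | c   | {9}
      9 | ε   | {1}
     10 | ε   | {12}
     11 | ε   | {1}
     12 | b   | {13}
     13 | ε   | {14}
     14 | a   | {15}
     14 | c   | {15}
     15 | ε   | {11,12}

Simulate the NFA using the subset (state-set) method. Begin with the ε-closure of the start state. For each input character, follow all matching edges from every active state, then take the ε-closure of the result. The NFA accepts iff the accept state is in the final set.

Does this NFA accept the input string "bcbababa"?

Answer: ACCEPT

Steps:
initial (ε-close {0}): {0,2,10,12}
'b' @ 1: {3,4,13,14}
'c' @ 2: {1,11,12,15}  [accepting]
'b' @ 3: {13,14}
'a' @ 4: {1,11,12,15}  [accepting]
'b' @ 5: {13,14}
'a' @ 6: {1,11,12,15}  [accepting]
'b' @ 7: {13,14}
'a' @ 8: {1,11,12,15}  [accepting]
after full input: {1,11,12,15}  (accept=1 in)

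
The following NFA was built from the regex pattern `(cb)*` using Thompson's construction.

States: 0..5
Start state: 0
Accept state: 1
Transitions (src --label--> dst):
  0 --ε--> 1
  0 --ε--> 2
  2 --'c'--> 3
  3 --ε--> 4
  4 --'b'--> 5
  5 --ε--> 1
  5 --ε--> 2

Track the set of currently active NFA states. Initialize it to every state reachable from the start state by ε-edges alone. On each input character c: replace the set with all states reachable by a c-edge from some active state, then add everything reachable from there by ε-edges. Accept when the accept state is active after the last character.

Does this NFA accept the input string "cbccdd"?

Answer: REJECT

Trace:
start: ε-closure({0}) = {0,1,2}
'c' @ 1: {3,4}
'b' @ 2: {1,2,5}  [accepting]
'c' @ 3: {3,4}
'c' @ 4: {}  — dead — no transitions
rest 'dd' ignored (set empty)
final: {}; accept 1 not in set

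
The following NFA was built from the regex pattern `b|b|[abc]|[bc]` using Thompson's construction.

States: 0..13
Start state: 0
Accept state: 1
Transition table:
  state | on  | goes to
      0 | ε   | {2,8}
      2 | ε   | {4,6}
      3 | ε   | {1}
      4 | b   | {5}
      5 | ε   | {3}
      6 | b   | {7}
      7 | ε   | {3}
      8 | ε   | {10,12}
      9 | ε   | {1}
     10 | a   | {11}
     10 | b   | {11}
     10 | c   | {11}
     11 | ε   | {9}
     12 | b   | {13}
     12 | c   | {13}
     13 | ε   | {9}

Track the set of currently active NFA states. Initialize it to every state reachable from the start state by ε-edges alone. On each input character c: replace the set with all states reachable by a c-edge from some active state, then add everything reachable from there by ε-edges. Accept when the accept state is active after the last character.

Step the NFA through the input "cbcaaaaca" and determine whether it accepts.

Answer: REJECT

Steps:
S₀ = ε-closure({0}) = {0,2,4,6,8,10,12}
'c' @ 1: {1,9,11,13}  (accept∈set)
'b' @ 2: {}  — no active states
rest 'caaaaca' ignored (set empty)
end set {} — state 1 not in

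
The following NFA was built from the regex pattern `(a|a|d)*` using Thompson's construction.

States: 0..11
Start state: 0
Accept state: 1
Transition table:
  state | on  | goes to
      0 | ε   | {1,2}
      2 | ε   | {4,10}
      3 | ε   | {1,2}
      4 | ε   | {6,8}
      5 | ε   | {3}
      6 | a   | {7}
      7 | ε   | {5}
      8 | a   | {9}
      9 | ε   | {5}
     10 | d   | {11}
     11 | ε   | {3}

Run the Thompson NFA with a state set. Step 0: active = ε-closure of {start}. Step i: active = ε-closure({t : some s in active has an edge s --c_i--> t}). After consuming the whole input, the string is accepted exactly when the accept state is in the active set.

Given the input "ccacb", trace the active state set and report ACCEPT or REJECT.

Answer: REJECT

Trace:
S₀ = ε-closure({0}) = {0,1,2,4,6,8,10}
'c' @ 1: {}  — dead — no transitions
rest 'cacb' ignored (set empty)
after full input: {}  (accept=1 not in)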